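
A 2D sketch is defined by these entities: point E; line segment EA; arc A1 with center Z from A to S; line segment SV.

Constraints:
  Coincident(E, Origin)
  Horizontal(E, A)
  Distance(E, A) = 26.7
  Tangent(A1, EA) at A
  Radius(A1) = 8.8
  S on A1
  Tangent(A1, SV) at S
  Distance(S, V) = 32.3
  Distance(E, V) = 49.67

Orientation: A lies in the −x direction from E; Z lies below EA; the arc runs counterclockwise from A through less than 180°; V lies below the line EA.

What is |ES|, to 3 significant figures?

36.9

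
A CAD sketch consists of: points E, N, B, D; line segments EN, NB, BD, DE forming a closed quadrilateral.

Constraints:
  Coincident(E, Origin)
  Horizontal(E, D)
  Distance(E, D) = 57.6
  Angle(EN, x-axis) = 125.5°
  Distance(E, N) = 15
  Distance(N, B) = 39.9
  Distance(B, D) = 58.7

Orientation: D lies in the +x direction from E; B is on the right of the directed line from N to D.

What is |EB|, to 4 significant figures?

25.80

Checks: |NB| = 39.90 ✓; |BD| = 58.70 ✓.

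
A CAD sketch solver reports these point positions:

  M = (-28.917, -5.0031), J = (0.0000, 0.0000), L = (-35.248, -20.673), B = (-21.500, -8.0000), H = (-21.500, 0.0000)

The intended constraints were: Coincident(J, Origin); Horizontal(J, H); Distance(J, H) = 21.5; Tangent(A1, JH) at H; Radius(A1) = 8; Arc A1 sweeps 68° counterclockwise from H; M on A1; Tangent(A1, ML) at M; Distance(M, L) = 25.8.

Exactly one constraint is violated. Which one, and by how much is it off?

Distance(M, L) = 25.8 — off by 8.90.

J = (0.00, 0.00) ✓; J.y = 0.00, H.y = 0.00 ✓; |JH| = 21.50 ✓; ∠(BH, HJ) = 90.00° ✓; |BH| = 8.000 ✓; bearing(B→M) − bearing(B→H) = 68.00° ✓; |BM| = 8.000 ✓; ∠(BM, ML) = 90.00° ✓; |ML| = 16.90 ✗.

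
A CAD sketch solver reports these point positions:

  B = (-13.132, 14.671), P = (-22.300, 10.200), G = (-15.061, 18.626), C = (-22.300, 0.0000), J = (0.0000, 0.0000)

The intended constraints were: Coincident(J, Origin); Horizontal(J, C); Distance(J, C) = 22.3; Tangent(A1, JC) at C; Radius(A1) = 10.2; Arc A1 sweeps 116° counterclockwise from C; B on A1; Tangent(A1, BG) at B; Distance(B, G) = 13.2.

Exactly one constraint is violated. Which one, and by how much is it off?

Distance(B, G) = 13.2 — off by 8.80.

J = (0.00, 0.00) ✓; J.y = 0.00, C.y = 0.00 ✓; |JC| = 22.30 ✓; ∠(PC, CJ) = 90.00° ✓; |PC| = 10.20 ✓; bearing(P→B) − bearing(P→C) = 116.0° ✓; |PB| = 10.20 ✓; ∠(PB, BG) = 90.00° ✓; |BG| = 4.400 ✗.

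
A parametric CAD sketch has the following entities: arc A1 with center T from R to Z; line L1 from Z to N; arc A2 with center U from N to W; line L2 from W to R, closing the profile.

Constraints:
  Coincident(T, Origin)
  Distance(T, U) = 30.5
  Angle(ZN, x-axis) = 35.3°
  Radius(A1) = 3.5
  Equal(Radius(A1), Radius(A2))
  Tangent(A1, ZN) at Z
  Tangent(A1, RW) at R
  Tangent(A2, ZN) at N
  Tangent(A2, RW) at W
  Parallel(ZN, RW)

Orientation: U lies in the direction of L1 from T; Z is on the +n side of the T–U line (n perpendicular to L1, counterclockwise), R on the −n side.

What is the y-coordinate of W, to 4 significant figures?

14.77

Tangency of A1 to both parallel lines with radius 3.5 puts Z and R at T ± 3.5·n: Z = (-2.023, 2.856), R = (2.023, -2.856). Equal radii place N and W the same way about U: N = U + 3.5·n = (22.87, 20.48), W = U − 3.5·n = (26.91, 14.77). So W.y = 14.77.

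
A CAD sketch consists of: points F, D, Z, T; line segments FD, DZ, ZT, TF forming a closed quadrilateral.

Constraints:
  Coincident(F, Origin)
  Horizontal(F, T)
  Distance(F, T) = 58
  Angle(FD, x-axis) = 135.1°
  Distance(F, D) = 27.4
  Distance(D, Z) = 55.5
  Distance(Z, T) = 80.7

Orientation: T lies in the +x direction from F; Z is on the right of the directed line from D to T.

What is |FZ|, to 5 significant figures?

38.649

F is at the origin; FT is horizontal with |FT| = 58.0 and T in +x, so T = (58.0, 0). FD runs at 135.1° with |FD| = 27.4, so D = (-19.409, 19.341). Z is determined by |DZ| = 55.5 and |ZT| = 80.7 together: it lies at the intersection of circle(D, 55.5) and circle(T, 80.7). With |DT| = 79.788, the foot of the radical line on DT is 18.386 from D and the perpendicular offset is √(55.5² − 18.386²) = 52.366. Taking the right-of-DT solution: Z = (-14.265, -35.920).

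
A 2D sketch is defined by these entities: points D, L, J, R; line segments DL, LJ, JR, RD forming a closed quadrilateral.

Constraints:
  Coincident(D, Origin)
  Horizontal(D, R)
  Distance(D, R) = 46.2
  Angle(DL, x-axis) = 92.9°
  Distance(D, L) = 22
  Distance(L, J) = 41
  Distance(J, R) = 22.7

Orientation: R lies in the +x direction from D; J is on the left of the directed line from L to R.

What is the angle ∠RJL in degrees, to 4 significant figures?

106.4°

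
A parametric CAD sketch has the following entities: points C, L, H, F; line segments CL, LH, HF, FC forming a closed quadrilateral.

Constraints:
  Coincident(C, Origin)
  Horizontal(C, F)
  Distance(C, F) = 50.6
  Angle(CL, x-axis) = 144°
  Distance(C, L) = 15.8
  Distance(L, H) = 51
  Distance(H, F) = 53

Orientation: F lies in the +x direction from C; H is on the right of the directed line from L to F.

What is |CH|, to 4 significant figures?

37.40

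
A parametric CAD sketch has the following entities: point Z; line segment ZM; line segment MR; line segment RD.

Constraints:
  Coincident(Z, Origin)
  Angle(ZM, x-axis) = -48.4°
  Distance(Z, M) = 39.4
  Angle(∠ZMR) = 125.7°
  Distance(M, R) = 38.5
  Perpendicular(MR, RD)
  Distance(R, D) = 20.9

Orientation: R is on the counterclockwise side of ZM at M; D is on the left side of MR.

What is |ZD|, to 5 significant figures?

62.485

∠ZMR = 125.7°, so MR runs at -48.4° + (180° − 125.7°) = 5.9000° from the x-axis; with |MR| = 38.5, R = M + 38.5·(cos 5.9000°, sin 5.9000°) = (64.455, -25.506). MR is perpendicular to RD; with |RD| = 20.9 on the left of MR, D = R + 20.9·(-0.10279, 0.99470) = (62.306, -4.7164). Then |ZD| = |D − Z| = 62.485.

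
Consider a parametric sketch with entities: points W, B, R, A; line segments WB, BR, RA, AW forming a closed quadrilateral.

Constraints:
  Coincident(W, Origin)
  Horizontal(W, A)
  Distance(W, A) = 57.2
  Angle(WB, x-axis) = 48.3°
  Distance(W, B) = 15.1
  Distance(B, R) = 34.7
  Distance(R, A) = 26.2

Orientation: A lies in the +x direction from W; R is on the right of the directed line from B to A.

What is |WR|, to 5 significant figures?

37.046

Checks: |BR| = 34.70 ✓; |RA| = 26.20 ✓.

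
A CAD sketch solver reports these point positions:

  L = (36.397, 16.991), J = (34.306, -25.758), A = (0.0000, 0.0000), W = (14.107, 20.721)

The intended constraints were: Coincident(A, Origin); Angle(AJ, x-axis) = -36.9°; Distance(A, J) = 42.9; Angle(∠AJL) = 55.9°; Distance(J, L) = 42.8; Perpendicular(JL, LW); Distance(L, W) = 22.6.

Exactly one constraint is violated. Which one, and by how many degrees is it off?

Perpendicular(JL, LW) — off by 6.70°.

A = (0.00, 0.00) ✓; AJ at -36.90° ✓; |AJ| = 42.90 ✓; ∠AJL = 55.90° ✓; |JL| = 42.80 ✓; ∠(JL, LW) = 83.30° ✗; |LW| = 22.60 ✓.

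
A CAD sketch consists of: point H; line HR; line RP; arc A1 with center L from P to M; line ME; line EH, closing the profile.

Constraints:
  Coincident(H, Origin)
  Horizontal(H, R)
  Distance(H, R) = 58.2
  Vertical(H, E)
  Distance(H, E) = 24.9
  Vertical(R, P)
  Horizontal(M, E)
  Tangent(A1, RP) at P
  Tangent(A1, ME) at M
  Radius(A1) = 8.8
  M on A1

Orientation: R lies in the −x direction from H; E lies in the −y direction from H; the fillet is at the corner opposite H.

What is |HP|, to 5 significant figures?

60.386

H is at the origin; H and R share the same y with |HR| = 58.2 and R on the −x side, so R = (-58.200, 0.0000). HE is vertical with |HE| = 24.9 and E on the −y side, so E = (0.0000, -24.900). The virtual corner opposite H is at (-58.200, -24.900). A1 meets RP tangentially, so LP is at right angles to RP and tangency of A1 to ME means the radius LM is perpendicular to ME, with radius 8.8, so the center L sits 8.8 in from both sides at L = (-49.400, -16.100). That places the tangent points at P = (-58.200, -16.100) on RP and M = (-49.400, -24.900) on ME. Then |HP| = |P − H| = 60.386.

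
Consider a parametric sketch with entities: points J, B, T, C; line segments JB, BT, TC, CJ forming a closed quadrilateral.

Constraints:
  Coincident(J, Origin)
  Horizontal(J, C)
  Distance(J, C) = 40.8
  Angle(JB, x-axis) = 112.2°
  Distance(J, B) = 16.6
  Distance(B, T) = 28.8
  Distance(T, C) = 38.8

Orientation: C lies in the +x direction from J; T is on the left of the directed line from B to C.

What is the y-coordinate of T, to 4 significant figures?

31.23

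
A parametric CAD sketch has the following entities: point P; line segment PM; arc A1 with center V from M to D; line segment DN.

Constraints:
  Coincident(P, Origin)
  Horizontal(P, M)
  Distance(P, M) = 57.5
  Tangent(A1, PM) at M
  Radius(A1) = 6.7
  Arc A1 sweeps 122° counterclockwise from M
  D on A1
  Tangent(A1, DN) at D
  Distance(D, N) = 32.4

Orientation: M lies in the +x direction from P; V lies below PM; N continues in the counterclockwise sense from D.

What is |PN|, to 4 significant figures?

78.63

P is at the origin; PM is horizontal with |PM| = 57.5 and M on the +x side, so M = (57.50, 0.000). Tangency of A1 to PM means the radius VM is perpendicular to PM, so V = M + (0, -6.7) = (57.50, -6.700). On A1, M sits at bearing 90° from V; a 122° counterclockwise sweep puts D at bearing 212°, so D = V + 6.7·(cos 212°, sin 212°) = (51.82, -10.25). Tangency of A1 to DN means the radius VD is perpendicular to DN, so DN runs along (−sin 212°, cos 212°); with |DN| = 32.4, N = (68.99, -37.73). Then |PN| = |N − P| = 78.63.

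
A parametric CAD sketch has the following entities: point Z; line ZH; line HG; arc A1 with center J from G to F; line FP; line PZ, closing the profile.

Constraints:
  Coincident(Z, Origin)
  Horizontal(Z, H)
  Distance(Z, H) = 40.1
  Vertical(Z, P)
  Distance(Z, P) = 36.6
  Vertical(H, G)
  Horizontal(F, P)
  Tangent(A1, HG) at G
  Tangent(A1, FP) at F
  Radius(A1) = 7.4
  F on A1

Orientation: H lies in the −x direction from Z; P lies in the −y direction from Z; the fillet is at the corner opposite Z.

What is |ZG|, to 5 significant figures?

49.605

Z is at the origin; ZH is horizontal with |ZH| = 40.1 and H on the −x side, so H = (-40.100, 0.0000). ZP is vertical with |ZP| = 36.6 and P on the −y side, so P = (0.0000, -36.600). The virtual corner opposite Z is at (-40.100, -36.600). Since A1 is tangent to HG there, JG ⟂ HG and A1 meets FP tangentially, so JF is at right angles to FP, with radius 7.4, so the center J sits 7.4 in from both sides at J = (-32.700, -29.200). That places the tangent points at G = (-40.100, -29.200) on HG and F = (-32.700, -36.600) on FP. Then |ZG| = |G − Z| = 49.605.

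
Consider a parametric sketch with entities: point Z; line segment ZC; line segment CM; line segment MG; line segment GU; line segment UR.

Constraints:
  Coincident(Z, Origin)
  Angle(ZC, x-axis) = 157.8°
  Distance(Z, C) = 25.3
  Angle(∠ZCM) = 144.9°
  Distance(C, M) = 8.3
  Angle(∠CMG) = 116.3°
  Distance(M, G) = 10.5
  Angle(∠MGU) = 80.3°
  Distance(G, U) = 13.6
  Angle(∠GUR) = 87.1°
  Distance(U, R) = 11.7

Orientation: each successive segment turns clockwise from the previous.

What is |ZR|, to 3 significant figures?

21.9

∠MGU = 80.3° gives GU at -40.7° from the x-axis; with |GU| = 13.6, U = (-12.2, 16.7). ∠GUR = 87.1° gives UR at -134° from the x-axis; with |UR| = 11.7, R = (-20.3, 8.20). Then |ZR| = |R − Z| = 21.9.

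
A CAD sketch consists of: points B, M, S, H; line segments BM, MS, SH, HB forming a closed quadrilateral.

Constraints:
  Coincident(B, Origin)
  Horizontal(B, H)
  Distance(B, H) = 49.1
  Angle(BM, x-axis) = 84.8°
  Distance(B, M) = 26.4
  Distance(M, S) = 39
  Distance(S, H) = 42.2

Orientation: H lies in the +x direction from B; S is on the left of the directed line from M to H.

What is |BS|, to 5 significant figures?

56.190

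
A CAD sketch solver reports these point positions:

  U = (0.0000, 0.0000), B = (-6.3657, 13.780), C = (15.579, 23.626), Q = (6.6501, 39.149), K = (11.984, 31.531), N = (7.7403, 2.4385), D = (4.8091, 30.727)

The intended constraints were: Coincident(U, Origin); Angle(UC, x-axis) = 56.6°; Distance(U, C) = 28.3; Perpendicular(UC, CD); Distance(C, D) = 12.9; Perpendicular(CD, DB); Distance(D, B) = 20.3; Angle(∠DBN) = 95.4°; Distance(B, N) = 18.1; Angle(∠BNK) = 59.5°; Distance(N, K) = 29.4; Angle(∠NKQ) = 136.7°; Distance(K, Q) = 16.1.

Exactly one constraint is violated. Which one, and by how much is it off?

Distance(K, Q) = 16.1 — off by 6.80.

U = (0.00, 0.00) ✓; UC at 56.60° ✓; |UC| = 28.30 ✓; ∠(UC, CD) = 90.00° ✓; |CD| = 12.90 ✓; ∠(CD, DB) = 90.00° ✓; |DB| = 20.30 ✓; ∠DBN = 95.40° ✓; |BN| = 18.10 ✓; ∠BNK = 59.50° ✓; |NK| = 29.40 ✓; ∠NKQ = 136.7° ✓; |KQ| = 9.300 ✗.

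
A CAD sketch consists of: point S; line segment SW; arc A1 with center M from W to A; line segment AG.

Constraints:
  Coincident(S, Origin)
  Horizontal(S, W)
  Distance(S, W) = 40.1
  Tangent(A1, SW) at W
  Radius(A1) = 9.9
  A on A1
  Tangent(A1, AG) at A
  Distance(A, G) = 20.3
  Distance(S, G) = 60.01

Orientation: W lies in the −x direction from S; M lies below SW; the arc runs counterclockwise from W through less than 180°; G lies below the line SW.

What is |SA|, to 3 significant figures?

50.6

S is at the origin; SW is horizontal with |SW| = 40.1 and W on the −x side, so W = (-40.1, 0.00). Tangency of A1 to SW means the radius MW is perpendicular to SW, so M = W + (0, -9.9) = (-40.1, -9.90). Since MA ⟂ AG (tangency), |MG| = √(9.9² + 20.3²) = 22.6 regardless of where A sits on A1. So G lies on both circle(S, 60.01) and circle(M, 22.6); the below-SW intersection is G = (-52.8, -28.6). A is the foot of the tangent from G: A = (-49.9, -8.51).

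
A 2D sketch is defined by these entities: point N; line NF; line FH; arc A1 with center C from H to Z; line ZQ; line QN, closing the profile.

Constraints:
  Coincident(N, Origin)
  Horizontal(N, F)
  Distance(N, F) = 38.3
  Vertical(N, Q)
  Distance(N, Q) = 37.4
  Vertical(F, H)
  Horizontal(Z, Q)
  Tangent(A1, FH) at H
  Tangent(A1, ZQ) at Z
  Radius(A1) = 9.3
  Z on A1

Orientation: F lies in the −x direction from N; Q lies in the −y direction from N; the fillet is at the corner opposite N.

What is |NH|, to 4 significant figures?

47.50

N is at the origin; N and F share the same y with |NF| = 38.3 and F on the −x side, so F = (-38.30, 0.000). NQ is vertical with |NQ| = 37.4 and Q on the −y side, so Q = (0.000, -37.40). The virtual corner opposite N is at (-38.30, -37.40). The tangent condition forces CH to be normal to FH and tangency of A1 to ZQ means the radius CZ is perpendicular to ZQ, with radius 9.3, so the center C sits 9.3 in from both sides at C = (-29.00, -28.10). That places the tangent points at H = (-38.30, -28.10) on FH and Z = (-29.00, -37.40) on ZQ. Then |NH| = |H − N| = 47.50.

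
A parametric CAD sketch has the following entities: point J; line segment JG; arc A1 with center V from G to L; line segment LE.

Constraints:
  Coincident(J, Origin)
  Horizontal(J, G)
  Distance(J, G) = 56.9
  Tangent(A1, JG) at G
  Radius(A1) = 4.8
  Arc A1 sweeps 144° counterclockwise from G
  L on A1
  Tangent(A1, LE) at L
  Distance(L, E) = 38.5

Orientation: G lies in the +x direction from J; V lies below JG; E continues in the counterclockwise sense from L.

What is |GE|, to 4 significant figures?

42.22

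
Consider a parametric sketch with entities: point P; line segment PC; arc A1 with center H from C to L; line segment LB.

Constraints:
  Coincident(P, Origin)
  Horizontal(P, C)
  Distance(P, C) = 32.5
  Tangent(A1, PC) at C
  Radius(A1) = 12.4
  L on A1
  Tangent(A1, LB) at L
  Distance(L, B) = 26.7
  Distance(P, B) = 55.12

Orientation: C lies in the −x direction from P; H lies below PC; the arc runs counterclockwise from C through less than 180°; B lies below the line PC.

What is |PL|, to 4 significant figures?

47.17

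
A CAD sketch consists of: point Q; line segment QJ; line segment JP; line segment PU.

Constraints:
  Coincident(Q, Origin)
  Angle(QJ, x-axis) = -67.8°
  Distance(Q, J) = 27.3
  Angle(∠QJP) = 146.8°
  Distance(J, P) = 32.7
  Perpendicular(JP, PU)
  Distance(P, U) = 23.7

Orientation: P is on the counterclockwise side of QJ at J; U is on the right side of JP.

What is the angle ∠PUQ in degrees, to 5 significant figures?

55.169°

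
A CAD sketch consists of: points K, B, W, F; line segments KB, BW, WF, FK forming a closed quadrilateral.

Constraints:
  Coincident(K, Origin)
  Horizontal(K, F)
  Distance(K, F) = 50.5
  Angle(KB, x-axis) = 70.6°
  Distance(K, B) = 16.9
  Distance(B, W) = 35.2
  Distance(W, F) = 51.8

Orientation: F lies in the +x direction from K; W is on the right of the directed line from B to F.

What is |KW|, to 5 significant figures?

19.253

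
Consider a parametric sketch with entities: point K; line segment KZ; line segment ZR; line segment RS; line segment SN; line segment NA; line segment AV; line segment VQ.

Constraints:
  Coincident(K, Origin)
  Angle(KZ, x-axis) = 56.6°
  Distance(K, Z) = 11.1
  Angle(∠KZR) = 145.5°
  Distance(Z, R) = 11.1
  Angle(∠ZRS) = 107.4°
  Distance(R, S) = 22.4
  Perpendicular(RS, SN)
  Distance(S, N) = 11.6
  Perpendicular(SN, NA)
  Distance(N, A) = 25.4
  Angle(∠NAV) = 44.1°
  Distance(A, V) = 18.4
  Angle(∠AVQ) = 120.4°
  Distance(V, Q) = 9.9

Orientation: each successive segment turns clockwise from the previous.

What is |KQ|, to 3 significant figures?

28.0

K is at the origin; KZ runs at 56.6° with length 11.1, so Z = (6.11, 9.27). ∠KZR = 145.5° gives ZR at 22.1° from the x-axis; with |ZR| = 11.1, R = (16.4, 13.4). ∠ZRS = 107.4° gives RS at -50.5° from the x-axis; with |RS| = 22.4, S = (30.6, -3.84). The perpendicularity gives SN at right angles to RS, so SN runs at -140°; with |SN| = 11.6, N = (21.7, -11.2). SN is perpendicular to NA, so NA runs at 130°; with |NA| = 25.4, A = (5.54, 8.38). ∠NAV = 44.1° gives AV at -6.40° from the x-axis; with |AV| = 18.4, V = (23.8, 6.33). ∠AVQ = 120.4° gives VQ at -66.0° from the x-axis; with |VQ| = 9.9, Q = (27.8, -2.72). Then |KQ| = |Q − K| = 28.0.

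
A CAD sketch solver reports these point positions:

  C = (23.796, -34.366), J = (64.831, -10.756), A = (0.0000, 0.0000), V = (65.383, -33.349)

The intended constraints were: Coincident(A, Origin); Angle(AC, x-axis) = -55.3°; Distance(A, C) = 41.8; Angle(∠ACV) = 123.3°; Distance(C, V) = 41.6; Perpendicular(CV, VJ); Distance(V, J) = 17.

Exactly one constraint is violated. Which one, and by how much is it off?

Distance(V, J) = 17 — off by 5.60.

A = (0.00, 0.00) ✓; AC at -55.30° ✓; |AC| = 41.80 ✓; ∠ACV = 123.3° ✓; |CV| = 41.60 ✓; ∠(CV, VJ) = 90.00° ✓; |VJ| = 22.60 ✗.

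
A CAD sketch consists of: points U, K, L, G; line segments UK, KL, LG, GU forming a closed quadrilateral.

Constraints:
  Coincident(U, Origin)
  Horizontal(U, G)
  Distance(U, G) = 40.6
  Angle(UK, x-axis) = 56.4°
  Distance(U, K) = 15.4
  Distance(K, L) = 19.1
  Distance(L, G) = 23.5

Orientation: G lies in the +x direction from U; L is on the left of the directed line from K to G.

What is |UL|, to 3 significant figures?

32.7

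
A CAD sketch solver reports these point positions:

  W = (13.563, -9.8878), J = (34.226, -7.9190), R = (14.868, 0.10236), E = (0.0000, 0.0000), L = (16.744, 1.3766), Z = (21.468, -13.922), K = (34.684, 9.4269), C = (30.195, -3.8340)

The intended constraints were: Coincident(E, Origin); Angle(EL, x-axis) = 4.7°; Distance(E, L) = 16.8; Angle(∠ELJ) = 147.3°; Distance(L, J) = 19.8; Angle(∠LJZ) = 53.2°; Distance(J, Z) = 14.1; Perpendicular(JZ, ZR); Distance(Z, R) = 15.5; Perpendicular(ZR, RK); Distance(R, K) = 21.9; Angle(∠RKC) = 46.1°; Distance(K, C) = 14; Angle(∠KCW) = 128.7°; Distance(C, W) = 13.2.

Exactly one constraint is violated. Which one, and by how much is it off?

Distance(C, W) = 13.2 — off by 4.50.

E = (0.00, 0.00) ✓; EL at 4.700° ✓; |EL| = 16.80 ✓; ∠ELJ = 147.3° ✓; |LJ| = 19.80 ✓; ∠LJZ = 53.20° ✓; |JZ| = 14.10 ✓; ∠(JZ, ZR) = 90.00° ✓; |ZR| = 15.50 ✓; ∠(ZR, RK) = 90.00° ✓; |RK| = 21.90 ✓; ∠RKC = 46.10° ✓; |KC| = 14.00 ✓; ∠KCW = 128.7° ✓; |CW| = 17.70 ✗.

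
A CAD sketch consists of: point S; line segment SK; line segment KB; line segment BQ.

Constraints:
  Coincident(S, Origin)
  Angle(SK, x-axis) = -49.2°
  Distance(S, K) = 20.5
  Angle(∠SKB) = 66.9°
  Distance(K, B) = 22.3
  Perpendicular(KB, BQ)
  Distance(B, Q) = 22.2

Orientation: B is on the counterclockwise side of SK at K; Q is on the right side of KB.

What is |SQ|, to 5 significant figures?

43.461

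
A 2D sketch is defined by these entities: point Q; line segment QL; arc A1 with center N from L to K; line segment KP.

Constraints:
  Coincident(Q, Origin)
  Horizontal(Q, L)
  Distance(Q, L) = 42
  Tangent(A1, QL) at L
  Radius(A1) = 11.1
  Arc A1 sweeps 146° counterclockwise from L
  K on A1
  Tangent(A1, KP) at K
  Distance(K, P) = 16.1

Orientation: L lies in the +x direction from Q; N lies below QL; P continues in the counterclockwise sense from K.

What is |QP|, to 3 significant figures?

57.2

Q is at the origin; Q and L share the same y with |QL| = 42.0 and L on the +x side, so L = (42.0, 0.00). A1 meets QL tangentially, so NL is at right angles to QL, so N = L + (0, -11.1) = (42.0, -11.1). On A1, L sits at bearing 90° from N; a 146° counterclockwise sweep puts K at bearing 236°, so K = N + 11.1·(cos 236°, sin 236°) = (35.8, -20.3). A1 meets KP tangentially, so NK is at right angles to KP, so KP runs along (−sin 236°, cos 236°); with |KP| = 16.1, P = (49.1, -29.3). Then |QP| = |P − Q| = 57.2.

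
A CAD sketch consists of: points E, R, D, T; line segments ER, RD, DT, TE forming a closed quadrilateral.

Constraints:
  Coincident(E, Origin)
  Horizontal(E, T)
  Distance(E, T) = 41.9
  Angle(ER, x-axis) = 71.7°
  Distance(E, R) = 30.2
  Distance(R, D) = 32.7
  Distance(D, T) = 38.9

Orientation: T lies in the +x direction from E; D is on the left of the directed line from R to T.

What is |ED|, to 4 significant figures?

56.18

Checks: |ET| = 41.90 ✓; |ER| = 30.20 ✓; |RD| = 32.70 ✓; |DT| = 38.90 ✓.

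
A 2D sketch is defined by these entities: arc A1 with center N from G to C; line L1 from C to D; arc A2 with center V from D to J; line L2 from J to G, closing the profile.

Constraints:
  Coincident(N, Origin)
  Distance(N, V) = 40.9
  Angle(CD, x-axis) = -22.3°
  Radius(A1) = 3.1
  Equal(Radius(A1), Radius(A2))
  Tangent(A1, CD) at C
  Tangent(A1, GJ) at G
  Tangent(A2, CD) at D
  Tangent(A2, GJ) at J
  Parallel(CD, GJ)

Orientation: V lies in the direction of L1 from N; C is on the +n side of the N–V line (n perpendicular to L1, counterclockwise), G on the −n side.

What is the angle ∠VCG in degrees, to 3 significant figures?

85.7°

The slot axis is L1's direction at -22.3°, so u = (cos -22.3°, sin -22.3°) = (0.925, -0.379) and n = (−sin -22.3°, cos -22.3°) = (0.379, 0.925). N is at the origin and V lies 40.9 along u from N, so V = 40.9·u = (37.8, -15.5). Tangency of A1 to both parallel lines with radius 3.1 puts C and G at N ± 3.1·n: C = (1.18, 2.87), G = (-1.18, -2.87). Then cos ∠VCG = CV·CG / (|CV||CG|), giving 85.7°.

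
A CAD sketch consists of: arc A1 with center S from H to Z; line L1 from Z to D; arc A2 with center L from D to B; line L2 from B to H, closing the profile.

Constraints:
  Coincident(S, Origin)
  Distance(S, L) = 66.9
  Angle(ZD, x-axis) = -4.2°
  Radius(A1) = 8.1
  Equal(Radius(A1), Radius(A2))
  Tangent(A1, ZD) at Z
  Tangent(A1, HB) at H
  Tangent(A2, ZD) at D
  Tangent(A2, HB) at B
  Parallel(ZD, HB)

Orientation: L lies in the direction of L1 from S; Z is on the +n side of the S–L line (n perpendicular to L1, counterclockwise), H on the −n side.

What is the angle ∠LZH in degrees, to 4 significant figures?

83.10°

The slot axis is L1's direction at -4.2°, so u = (cos -4.2°, sin -4.2°) = (0.9973, -0.07324) and n = (−sin -4.2°, cos -4.2°) = (0.07324, 0.9973). S is at the origin and L lies 66.9 along u from S, so L = 66.9·u = (66.72, -4.900). Tangency of A1 to both parallel lines with radius 8.1 puts Z and H at S ± 8.1·n: Z = (0.5932, 8.078), H = (-0.5932, -8.078). Then cos ∠LZH = ZL·ZH / (|ZL||ZH|), giving 83.10°.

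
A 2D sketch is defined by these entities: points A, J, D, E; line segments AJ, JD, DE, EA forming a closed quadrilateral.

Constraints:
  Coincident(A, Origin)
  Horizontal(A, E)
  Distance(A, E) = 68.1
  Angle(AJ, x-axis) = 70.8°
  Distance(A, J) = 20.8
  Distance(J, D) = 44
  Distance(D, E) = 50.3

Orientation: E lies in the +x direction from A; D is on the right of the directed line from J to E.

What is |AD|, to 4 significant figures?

31.15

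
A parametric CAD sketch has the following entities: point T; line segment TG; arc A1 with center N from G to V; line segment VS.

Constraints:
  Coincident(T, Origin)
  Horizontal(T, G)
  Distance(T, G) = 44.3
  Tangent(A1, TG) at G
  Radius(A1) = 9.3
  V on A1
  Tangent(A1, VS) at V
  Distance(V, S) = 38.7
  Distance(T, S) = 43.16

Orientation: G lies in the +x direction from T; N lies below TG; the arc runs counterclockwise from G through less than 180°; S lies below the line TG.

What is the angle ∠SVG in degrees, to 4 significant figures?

148.9°

T is at the origin; TG is horizontal with |TG| = 44.3 and G on the +x side, so G = (44.30, 0.000). Since A1 is tangent to TG there, NG ⟂ TG, so N = G + (0, -9.3) = (44.30, -9.300). Since NV ⟂ VS (tangency), |NS| = √(9.3² + 38.7²) = 39.80 regardless of where V sits on A1. So S lies on both circle(T, 43.16) and circle(N, 39.80); the below-TG intersection is S = (18.04, -39.21). V is the foot of the tangent from S: V = (36.07, -4.967).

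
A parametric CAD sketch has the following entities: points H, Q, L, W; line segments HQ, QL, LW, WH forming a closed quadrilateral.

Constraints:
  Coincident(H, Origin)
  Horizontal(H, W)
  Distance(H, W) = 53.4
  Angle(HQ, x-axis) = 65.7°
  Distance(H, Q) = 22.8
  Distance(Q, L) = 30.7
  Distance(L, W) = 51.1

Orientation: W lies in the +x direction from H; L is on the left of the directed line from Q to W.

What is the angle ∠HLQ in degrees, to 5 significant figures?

6.1861°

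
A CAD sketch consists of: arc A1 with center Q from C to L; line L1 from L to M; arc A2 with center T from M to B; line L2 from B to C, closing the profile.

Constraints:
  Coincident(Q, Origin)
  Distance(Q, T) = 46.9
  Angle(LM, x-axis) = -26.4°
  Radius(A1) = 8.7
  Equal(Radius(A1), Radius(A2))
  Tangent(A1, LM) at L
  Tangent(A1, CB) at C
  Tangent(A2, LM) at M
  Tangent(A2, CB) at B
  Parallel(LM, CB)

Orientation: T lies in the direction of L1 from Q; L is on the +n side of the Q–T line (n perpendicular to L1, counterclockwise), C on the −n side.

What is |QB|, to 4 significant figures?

47.70

The slot axis is L1's direction at -26.4°, so u = (cos -26.4°, sin -26.4°) = (0.8957, -0.4446) and n = (−sin -26.4°, cos -26.4°) = (0.4446, 0.8957). Q is at the origin and T lies 46.9 along u from Q, so T = 46.9·u = (42.01, -20.85). Tangency of A1 to both parallel lines with radius 8.7 puts L and C at Q ± 8.7·n: L = (3.868, 7.793), C = (-3.868, -7.793). Equal radii place M and B the same way about T: M = T + 8.7·n = (45.88, -13.06), B = T − 8.7·n = (38.14, -28.65). Then |QB| = |B − Q| = 47.70.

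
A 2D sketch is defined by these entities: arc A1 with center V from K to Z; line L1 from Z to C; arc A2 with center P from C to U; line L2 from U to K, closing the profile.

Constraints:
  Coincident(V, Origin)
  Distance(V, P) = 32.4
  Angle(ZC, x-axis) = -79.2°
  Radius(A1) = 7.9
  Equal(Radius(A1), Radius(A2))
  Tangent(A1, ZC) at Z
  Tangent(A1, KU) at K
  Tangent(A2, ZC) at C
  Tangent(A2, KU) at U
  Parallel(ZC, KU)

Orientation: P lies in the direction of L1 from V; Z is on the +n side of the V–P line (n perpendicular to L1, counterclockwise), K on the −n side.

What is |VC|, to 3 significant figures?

33.3

The slot axis is L1's direction at -79.2°, so u = (cos -79.2°, sin -79.2°) = (0.187, -0.982) and n = (−sin -79.2°, cos -79.2°) = (0.982, 0.187). V is at the origin and P lies 32.4 along u from V, so P = 32.4·u = (6.07, -31.8). Tangency of A1 to both parallel lines with radius 7.9 puts Z and K at V ± 7.9·n: Z = (7.76, 1.48), K = (-7.76, -1.48). Equal radii place C and U the same way about P: C = P + 7.9·n = (13.8, -30.3), U = P − 7.9·n = (-1.69, -33.3). Then |VC| = |C − V| = 33.3.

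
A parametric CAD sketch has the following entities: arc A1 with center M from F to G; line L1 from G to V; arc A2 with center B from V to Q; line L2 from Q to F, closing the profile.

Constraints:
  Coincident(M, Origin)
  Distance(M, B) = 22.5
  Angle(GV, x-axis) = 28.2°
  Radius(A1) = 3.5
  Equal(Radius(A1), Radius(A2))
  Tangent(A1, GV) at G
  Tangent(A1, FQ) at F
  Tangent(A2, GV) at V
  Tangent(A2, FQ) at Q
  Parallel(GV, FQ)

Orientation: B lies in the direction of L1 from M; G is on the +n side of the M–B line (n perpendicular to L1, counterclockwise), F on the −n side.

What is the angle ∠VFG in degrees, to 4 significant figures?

72.72°

The slot axis is L1's direction at 28.2°, so u = (cos 28.2°, sin 28.2°) = (0.8813, 0.4726) and n = (−sin 28.2°, cos 28.2°) = (-0.4726, 0.8813). M is at the origin and B lies 22.5 along u from M, so B = 22.5·u = (19.83, 10.63). Tangency of A1 to both parallel lines with radius 3.5 puts G and F at M ± 3.5·n: G = (-1.654, 3.085), F = (1.654, -3.085). Equal radii place V and Q the same way about B: V = B + 3.5·n = (18.18, 13.72), Q = B − 3.5·n = (21.48, 7.548). Then cos ∠VFG = FV·FG / (|FV||FG|), giving 72.72°.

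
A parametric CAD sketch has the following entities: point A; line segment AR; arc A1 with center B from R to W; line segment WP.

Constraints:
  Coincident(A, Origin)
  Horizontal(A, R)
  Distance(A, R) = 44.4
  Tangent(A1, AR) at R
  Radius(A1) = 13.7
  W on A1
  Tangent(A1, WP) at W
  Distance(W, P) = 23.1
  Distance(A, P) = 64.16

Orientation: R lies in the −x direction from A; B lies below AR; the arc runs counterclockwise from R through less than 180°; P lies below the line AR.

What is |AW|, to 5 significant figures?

60.164

A is at the origin; A and R share the same y with |AR| = 44.4 and R on the −x side, so R = (-44.400, 0.0000). A1 meets AR tangentially, so BR is at right angles to AR, so B = R + (0, -13.7) = (-44.400, -13.700). Since BW ⟂ WP (tangency), |BP| = √(13.7² + 23.1²) = 26.857 regardless of where W sits on A1. So P lies on both circle(A, 64.16) and circle(B, 26.857); the below-AR intersection is P = (-50.231, -39.916). W is the foot of the tangent from P: W = (-57.420, -17.963).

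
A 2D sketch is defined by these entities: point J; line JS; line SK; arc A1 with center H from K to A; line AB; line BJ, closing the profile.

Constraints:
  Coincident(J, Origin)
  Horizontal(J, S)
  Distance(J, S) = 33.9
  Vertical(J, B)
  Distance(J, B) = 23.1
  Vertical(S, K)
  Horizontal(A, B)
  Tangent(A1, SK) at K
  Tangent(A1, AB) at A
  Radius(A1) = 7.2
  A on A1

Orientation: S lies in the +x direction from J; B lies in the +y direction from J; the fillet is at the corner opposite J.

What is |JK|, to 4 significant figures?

37.44

J is at the origin; J and S share the same y with |JS| = 33.9 and S on the +x side, so S = (33.90, 0.000). JB is vertical with |JB| = 23.1 and B on the +y side, so B = (0.000, 23.10). The virtual corner opposite J is at (33.90, 23.10). Since A1 is tangent to SK there, HK ⟂ SK and A1 meets AB tangentially, so HA is at right angles to AB, with radius 7.2, so the center H sits 7.2 in from both sides at H = (26.70, 15.90). That places the tangent points at K = (33.90, 15.90) on SK and A = (26.70, 23.10) on AB. Then |JK| = |K − J| = 37.44.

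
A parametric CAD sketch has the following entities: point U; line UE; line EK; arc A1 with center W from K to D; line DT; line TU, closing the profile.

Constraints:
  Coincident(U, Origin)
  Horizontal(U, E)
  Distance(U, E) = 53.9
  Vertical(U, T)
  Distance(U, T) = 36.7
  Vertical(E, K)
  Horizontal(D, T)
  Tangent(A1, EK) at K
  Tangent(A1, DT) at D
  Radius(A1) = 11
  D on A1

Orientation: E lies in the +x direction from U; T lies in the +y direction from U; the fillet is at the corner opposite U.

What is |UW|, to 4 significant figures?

50.01

UT is vertical with |UT| = 36.7 and T on the +y side, so T = (0.000, 36.70). The virtual corner opposite U is at (53.90, 36.70). Since A1 is tangent to EK there, WK ⟂ EK and A1 meets DT tangentially, so WD is at right angles to DT, with radius 11.0, so the center W sits 11.0 in from both sides at W = (42.90, 25.70). Then |UW| = |W − U| = 50.01.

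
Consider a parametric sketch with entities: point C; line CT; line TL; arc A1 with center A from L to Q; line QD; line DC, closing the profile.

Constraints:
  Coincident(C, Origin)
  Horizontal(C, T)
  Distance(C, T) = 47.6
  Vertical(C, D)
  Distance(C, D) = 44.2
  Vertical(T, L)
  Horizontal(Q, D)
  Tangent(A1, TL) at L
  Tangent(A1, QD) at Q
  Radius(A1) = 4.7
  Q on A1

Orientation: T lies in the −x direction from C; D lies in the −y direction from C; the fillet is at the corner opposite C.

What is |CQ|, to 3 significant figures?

61.6

C is at the origin; CT is horizontal with |CT| = 47.6 and T on the −x side, so T = (-47.6, 0.00). C and D share the same x with |CD| = 44.2 and D on the −y side, so D = (0.00, -44.2). The virtual corner opposite C is at (-47.6, -44.2). Since A1 is tangent to TL there, AL ⟂ TL and the tangent condition forces AQ to be normal to QD, with radius 4.7, so the center A sits 4.7 in from both sides at A = (-42.9, -39.5). That places the tangent points at L = (-47.6, -39.5) on TL and Q = (-42.9, -44.2) on QD. Then |CQ| = |Q − C| = 61.6.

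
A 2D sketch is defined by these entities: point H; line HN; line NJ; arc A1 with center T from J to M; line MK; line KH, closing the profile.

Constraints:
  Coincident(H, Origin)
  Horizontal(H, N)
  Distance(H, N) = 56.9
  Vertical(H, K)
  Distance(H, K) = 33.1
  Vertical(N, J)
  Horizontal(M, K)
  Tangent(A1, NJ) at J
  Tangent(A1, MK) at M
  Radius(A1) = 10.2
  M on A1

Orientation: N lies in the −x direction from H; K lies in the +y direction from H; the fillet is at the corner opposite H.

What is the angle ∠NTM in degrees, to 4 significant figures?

156.0°

The virtual corner opposite H is at (-56.90, 33.10). Since A1 is tangent to NJ there, TJ ⟂ NJ and A1 meets MK tangentially, so TM is at right angles to MK, with radius 10.2, so the center T sits 10.2 in from both sides at T = (-46.70, 22.90). That places the tangent points at J = (-56.90, 22.90) on NJ and M = (-46.70, 33.10) on MK. Then cos ∠NTM = TN·TM / (|TN||TM|), giving 156.0°.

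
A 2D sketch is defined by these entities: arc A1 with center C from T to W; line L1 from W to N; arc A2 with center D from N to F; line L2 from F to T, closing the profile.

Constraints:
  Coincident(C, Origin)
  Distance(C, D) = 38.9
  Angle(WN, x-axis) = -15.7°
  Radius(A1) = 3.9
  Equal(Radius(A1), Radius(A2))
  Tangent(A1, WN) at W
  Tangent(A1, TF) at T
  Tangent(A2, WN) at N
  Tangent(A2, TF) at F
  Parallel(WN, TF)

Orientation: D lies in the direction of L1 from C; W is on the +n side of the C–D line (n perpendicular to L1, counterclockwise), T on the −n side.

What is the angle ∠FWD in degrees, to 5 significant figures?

5.6131°

Tangency of A1 to both parallel lines with radius 3.9 puts W and T at C ± 3.9·n: W = (1.0553, 3.7545), T = (-1.0553, -3.7545). Equal radii place N and F the same way about D: N = D + 3.9·n = (38.504, -6.7719), F = D − 3.9·n = (36.393, -14.281). Then cos ∠FWD = WF·WD / (|WF||WD|), giving 5.6131°.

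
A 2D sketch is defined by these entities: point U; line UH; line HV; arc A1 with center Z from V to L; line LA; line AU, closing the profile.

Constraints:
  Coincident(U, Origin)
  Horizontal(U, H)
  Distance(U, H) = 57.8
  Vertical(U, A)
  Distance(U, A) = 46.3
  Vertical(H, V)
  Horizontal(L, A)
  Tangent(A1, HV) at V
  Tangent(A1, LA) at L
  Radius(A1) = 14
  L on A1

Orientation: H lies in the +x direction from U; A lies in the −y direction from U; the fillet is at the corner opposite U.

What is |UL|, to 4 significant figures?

63.73

U is at the origin; U and H share the same y with |UH| = 57.8 and H on the +x side, so H = (57.80, 0.000). U and A share the same x with |UA| = 46.3 and A on the −y side, so A = (0.000, -46.30). The virtual corner opposite U is at (57.80, -46.30). Tangency of A1 to HV means the radius ZV is perpendicular to HV and tangency of A1 to LA means the radius ZL is perpendicular to LA, with radius 14.0, so the center Z sits 14.0 in from both sides at Z = (43.80, -32.30). That places the tangent points at V = (57.80, -32.30) on HV and L = (43.80, -46.30) on LA. Then |UL| = |L − U| = 63.73.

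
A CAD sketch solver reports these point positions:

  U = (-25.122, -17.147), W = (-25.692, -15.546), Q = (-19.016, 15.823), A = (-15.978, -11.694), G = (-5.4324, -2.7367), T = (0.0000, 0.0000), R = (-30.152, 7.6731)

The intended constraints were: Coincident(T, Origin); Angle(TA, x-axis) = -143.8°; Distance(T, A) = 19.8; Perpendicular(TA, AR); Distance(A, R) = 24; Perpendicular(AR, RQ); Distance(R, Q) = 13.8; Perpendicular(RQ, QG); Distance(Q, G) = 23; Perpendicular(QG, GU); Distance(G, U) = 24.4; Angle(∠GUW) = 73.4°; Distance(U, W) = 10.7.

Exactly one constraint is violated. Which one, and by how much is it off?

Distance(U, W) = 10.7 — off by 9.00.

T = (0.00, 0.00) ✓; TA at -143.8° ✓; |TA| = 19.80 ✓; ∠(TA, AR) = 90.00° ✓; |AR| = 24.00 ✓; ∠(AR, RQ) = 90.00° ✓; |RQ| = 13.80 ✓; ∠(RQ, QG) = 90.00° ✓; |QG| = 23.00 ✓; ∠(QG, GU) = 90.00° ✓; |GU| = 24.40 ✓; ∠GUW = 73.40° ✓; |UW| = 1.699 ✗.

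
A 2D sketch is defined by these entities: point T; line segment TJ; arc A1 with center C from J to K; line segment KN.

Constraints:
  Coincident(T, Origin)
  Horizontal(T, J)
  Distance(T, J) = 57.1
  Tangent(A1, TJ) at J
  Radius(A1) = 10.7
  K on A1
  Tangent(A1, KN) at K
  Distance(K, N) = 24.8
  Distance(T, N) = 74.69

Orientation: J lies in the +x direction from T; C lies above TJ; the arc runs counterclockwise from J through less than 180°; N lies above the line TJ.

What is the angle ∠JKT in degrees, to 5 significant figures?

38.081°

T is at the origin; TJ is horizontal with |TJ| = 57.1 and J on the +x side, so J = (57.100, 0.0000). Tangency of A1 to TJ means the radius CJ is perpendicular to TJ, so C = J + (0, 10.7) = (57.100, 10.700). Since CK ⟂ KN (tangency), |CN| = √(10.7² + 24.8²) = 27.010 regardless of where K sits on A1. So N lies on both circle(T, 74.69) and circle(C, 27.010); the above-TJ intersection is N = (65.179, 36.473). K is the foot of the tangent from N: K = (67.743, 11.806).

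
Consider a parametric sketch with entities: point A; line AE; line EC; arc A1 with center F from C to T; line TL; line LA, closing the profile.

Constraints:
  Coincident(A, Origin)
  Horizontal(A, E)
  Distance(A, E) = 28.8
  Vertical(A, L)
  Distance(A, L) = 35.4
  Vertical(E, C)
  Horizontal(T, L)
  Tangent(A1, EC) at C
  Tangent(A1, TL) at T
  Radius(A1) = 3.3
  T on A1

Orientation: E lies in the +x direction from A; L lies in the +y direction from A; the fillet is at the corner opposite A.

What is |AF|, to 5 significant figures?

40.996

A is at the origin; AE is horizontal with |AE| = 28.8 and E on the +x side, so E = (28.800, 0.0000). A and L share the same x with |AL| = 35.4 and L on the +y side, so L = (0.0000, 35.400). The virtual corner opposite A is at (28.800, 35.400). The tangent condition forces FC to be normal to EC and A1 meets TL tangentially, so FT is at right angles to TL, with radius 3.3, so the center F sits 3.3 in from both sides at F = (25.500, 32.100). Then |AF| = |F − A| = 40.996.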